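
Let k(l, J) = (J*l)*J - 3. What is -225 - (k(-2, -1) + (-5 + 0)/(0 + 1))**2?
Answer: -325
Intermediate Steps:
k(l, J) = -3 + l*J**2 (k(l, J) = l*J**2 - 3 = -3 + l*J**2)
-225 - (k(-2, -1) + (-5 + 0)/(0 + 1))**2 = -225 - ((-3 - 2*(-1)**2) + (-5 + 0)/(0 + 1))**2 = -225 - ((-3 - 2*1) - 5/1)**2 = -225 - ((-3 - 2) - 5*1)**2 = -225 - (-5 - 5)**2 = -225 - 1*(-10)**2 = -225 - 1*100 = -225 - 100 = -325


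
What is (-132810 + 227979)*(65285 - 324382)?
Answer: -24658002393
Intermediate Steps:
(-132810 + 227979)*(65285 - 324382) = 95169*(-259097) = -24658002393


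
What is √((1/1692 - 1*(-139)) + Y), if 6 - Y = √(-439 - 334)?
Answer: √(11531027 - 79524*I*√773)/282 ≈ 12.096 - 1.1492*I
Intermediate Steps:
Y = 6 - I*√773 (Y = 6 - √(-439 - 334) = 6 - √(-773) = 6 - I*√773 ≈ 6.0 - 27.803*I)
√((1/1692 - 1*(-139)) + Y) = √((1/1692 - 1*(-139)) + (6 - I*√773)) = √((1/1692 + 139) + (6 - I*√773)) = √(235189/1692 + (6 - I*√773)) = √(245341/1692 - I*√773)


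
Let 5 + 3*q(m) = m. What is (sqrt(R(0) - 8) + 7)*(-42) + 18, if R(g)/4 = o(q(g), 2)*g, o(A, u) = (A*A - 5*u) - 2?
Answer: -276 - 84*I*sqrt(2) ≈ -276.0 - 118.79*I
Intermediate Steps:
q(m) = -5/3 + m/3
o(A, u) = -2 + A**2 - 5*u (o(A, u) = (A**2 - 5*u) - 2 = -2 + A**2 - 5*u)
R(g) = 4*g*(-12 + (-5/3 + g/3)**2) (R(g) = 4*((-2 + (-5/3 + g/3)**2 - 5*2)*g) = 4*((-2 + (-5/3 + g/3)**2 - 10)*g) = 4*((-12 + (-5/3 + g/3)**2)*g) = 4*(g*(-12 + (-5/3 + g/3)**2)) = 4*g*(-12 + (-5/3 + g/3)**2))
(sqrt(R(0) - 8) + 7)*(-42) + 18 = (sqrt((4/9)*0*(-108 + (-5 + 0)**2) - 8) + 7)*(-42) + 18 = (sqrt((4/9)*0*(-108 + (-5)**2) - 8) + 7)*(-42) + 18 = (sqrt((4/9)*0*(-108 + 25) - 8) + 7)*(-42) + 18 = (sqrt((4/9)*0*(-83) - 8) + 7)*(-42) + 18 = (sqrt(0 - 8) + 7)*(-42) + 18 = (sqrt(-8) + 7)*(-42) + 18 = (2*I*sqrt(2) + 7)*(-42) + 18 = (7 + 2*I*sqrt(2))*(-42) + 18 = (-294 - 84*I*sqrt(2)) + 18 = -276 - 84*I*sqrt(2)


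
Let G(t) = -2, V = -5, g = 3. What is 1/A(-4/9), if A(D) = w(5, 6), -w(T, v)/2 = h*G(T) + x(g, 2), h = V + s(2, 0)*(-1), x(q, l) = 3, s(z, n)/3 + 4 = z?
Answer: -1/2 ≈ -0.50000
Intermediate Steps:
s(z, n) = -12 + 3*z
h = 1 (h = -5 + (-12 + 3*2)*(-1) = -5 + (-12 + 6)*(-1) = -5 - 6*(-1) = -5 + 6 = 1)
w(T, v) = -2 (w(T, v) = -2*(1*(-2) + 3) = -2*(-2 + 3) = -2*1 = -2)
A(D) = -2
1/A(-4/9) = 1/(-2) = -1/2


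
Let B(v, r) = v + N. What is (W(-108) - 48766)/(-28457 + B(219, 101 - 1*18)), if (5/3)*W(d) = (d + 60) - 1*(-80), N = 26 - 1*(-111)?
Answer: 243734/140505 ≈ 1.7347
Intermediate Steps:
N = 137 (N = 26 + 111 = 137)
B(v, r) = 137 + v (B(v, r) = v + 137 = 137 + v)
W(d) = 84 + 3*d/5 (W(d) = 3*((d + 60) - 1*(-80))/5 = 3*((60 + d) + 80)/5 = 3*(140 + d)/5 = 84 + 3*d/5)
(W(-108) - 48766)/(-28457 + B(219, 101 - 1*18)) = ((84 + (3/5)*(-108)) - 48766)/(-28457 + (137 + 219)) = ((84 - 324/5) - 48766)/(-28457 + 356) = (96/5 - 48766)/(-28101) = -243734/5*(-1/28101) = 243734/140505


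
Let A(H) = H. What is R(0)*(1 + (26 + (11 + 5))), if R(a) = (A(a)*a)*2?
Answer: 0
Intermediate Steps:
R(a) = 2*a² (R(a) = (a*a)*2 = a²*2 = 2*a²)
R(0)*(1 + (26 + (11 + 5))) = (2*0²)*(1 + (26 + (11 + 5))) = (2*0)*(1 + (26 + 16)) = 0*(1 + 42) = 0*43 = 0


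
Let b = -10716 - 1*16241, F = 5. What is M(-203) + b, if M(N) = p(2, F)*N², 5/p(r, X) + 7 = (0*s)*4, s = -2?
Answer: -56392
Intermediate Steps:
p(r, X) = -5/7 (p(r, X) = 5/(-7 + (0*(-2))*4) = 5/(-7 + 0*4) = 5/(-7 + 0) = 5/(-7) = 5*(-⅐) = -5/7)
b = -26957 (b = -10716 - 16241 = -26957)
M(N) = -5*N²/7
M(-203) + b = -5/7*(-203)² - 26957 = -5/7*41209 - 26957 = -29435 - 26957 = -56392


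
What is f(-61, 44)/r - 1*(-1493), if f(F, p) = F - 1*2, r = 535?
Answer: 798692/535 ≈ 1492.9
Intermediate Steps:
f(F, p) = -2 + F (f(F, p) = F - 2 = -2 + F)
f(-61, 44)/r - 1*(-1493) = (-2 - 61)/535 - 1*(-1493) = -63*1/535 + 1493 = -63/535 + 1493 = 798692/535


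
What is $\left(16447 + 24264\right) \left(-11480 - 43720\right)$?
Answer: $-2247247200$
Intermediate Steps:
$\left(16447 + 24264\right) \left(-11480 - 43720\right) = 40711 \left(-55200\right) = -2247247200$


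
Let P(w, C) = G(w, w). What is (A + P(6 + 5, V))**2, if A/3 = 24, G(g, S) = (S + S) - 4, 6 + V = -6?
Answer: 8100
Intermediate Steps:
V = -12 (V = -6 - 6 = -12)
G(g, S) = -4 + 2*S (G(g, S) = 2*S - 4 = -4 + 2*S)
P(w, C) = -4 + 2*w
A = 72 (A = 3*24 = 72)
(A + P(6 + 5, V))**2 = (72 + (-4 + 2*(6 + 5)))**2 = (72 + (-4 + 2*11))**2 = (72 + (-4 + 22))**2 = (72 + 18)**2 = 90**2 = 8100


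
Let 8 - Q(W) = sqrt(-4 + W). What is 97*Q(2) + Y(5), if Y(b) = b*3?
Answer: 791 - 97*I*sqrt(2) ≈ 791.0 - 137.18*I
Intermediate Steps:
Y(b) = 3*b
Q(W) = 8 - sqrt(-4 + W)
97*Q(2) + Y(5) = 97*(8 - sqrt(-4 + 2)) + 3*5 = 97*(8 - sqrt(-2)) + 15 = 97*(8 - I*sqrt(2)) + 15 = (776 - 97*I*sqrt(2)) + 15 = 791 - 97*I*sqrt(2)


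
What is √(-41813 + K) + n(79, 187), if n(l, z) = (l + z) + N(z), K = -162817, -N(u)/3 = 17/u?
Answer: 2923/11 + I*√204630 ≈ 265.73 + 452.36*I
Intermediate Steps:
N(u) = -51/u
n(l, z) = l + z - 51/z (n(l, z) = (l + z) - 51/z = l + z - 51/z)
√(-41813 + K) + n(79, 187) = √(-41813 - 162817) + (79 + 187 - 51/187) = √(-204630) + (79 + 187 - 51*1/187) = I*√204630 + (79 + 187 - 3/11) = I*√204630 + 2923/11 = 2923/11 + I*√204630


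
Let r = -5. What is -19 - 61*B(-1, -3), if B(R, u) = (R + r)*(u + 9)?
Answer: 2177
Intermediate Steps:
B(R, u) = (-5 + R)*(9 + u) (B(R, u) = (R - 5)*(u + 9) = (-5 + R)*(9 + u))
-19 - 61*B(-1, -3) = -19 - 61*(-45 - 5*(-3) + 9*(-1) - 1*(-3)) = -19 - 61*(-45 + 15 - 9 + 3) = -19 - 61*(-36) = -19 + 2196 = 2177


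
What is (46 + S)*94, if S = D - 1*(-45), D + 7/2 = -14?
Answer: 6909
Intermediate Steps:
D = -35/2 (D = -7/2 - 14 = -35/2 ≈ -17.500)
S = 55/2 (S = -35/2 - 1*(-45) = -35/2 + 45 = 55/2 ≈ 27.500)
(46 + S)*94 = (46 + 55/2)*94 = (147/2)*94 = 6909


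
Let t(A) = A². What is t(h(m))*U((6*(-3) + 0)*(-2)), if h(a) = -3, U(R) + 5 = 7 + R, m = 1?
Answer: 342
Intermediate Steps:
U(R) = 2 + R (U(R) = -5 + (7 + R) = 2 + R)
t(h(m))*U((6*(-3) + 0)*(-2)) = (-3)²*(2 + (6*(-3) + 0)*(-2)) = 9*(2 + (-18 + 0)*(-2)) = 9*(2 - 18*(-2)) = 9*(2 + 36) = 9*38 = 342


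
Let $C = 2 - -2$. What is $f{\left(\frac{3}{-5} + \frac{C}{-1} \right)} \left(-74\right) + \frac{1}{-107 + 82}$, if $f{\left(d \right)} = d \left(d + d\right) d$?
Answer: $\frac{1800711}{125} \approx 14406.0$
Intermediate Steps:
$C = 4$ ($C = 2 + 2 = 4$)
$f{\left(d \right)} = 2 d^{3}$ ($f{\left(d \right)} = d 2 d d = 2 d^{2} d = 2 d^{3}$)
$f{\left(\frac{3}{-5} + \frac{C}{-1} \right)} \left(-74\right) + \frac{1}{-107 + 82} = 2 \left(\frac{3}{-5} + \frac{4}{-1}\right)^{3} \left(-74\right) + \frac{1}{-107 + 82} = 2 \left(3 \left(- \frac{1}{5}\right) + 4 \left(-1\right)\right)^{3} \left(-74\right) + \frac{1}{-25} = 2 \left(- \frac{3}{5} - 4\right)^{3} \left(-74\right) - \frac{1}{25} = 2 \left(- \frac{23}{5}\right)^{3} \left(-74\right) - \frac{1}{25} = 2 \left(- \frac{12167}{125}\right) \left(-74\right) - \frac{1}{25} = \left(- \frac{24334}{125}\right) \left(-74\right) - \frac{1}{25} = \frac{1800716}{125} - \frac{1}{25} = \frac{1800711}{125}$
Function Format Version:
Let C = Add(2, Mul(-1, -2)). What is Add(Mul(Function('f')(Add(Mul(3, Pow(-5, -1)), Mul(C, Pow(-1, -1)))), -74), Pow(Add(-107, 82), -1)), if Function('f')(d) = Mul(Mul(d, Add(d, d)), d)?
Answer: Rational(1800711, 125) ≈ 14406.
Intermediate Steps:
C = 4 (C = Add(2, 2) = 4)
Function('f')(d) = Mul(2, Pow(d, 3)) (Function('f')(d) = Mul(Mul(d, Mul(2, d)), d) = Mul(Mul(2, Pow(d, 2)), d) = Mul(2, Pow(d, 3)))
Add(Mul(Function('f')(Add(Mul(3, Pow(-5, -1)), Mul(C, Pow(-1, -1)))), -74), Pow(Add(-107, 82), -1)) = Add(Mul(Mul(2, Pow(Add(Mul(3, Pow(-5, -1)), Mul(4, Pow(-1, -1))), 3)), -74), Pow(Add(-107, 82), -1)) = Add(Mul(Mul(2, Pow(Add(Mul(3, Rational(-1, 5)), Mul(4, -1)), 3)), -74), Pow(-25, -1)) = Add(Mul(Mul(2, Pow(Add(Rational(-3, 5), -4), 3)), -74), Rational(-1, 25)) = Add(Mul(Mul(2, Pow(Rational(-23, 5), 3)), -74), Rational(-1, 25)) = Add(Mul(Mul(2, Rational(-12167, 125)), -74), Rational(-1, 25)) = Add(Mul(Rational(-24334, 125), -74), Rational(-1, 25)) = Add(Rational(1800716, 125), Rational(-1, 25)) = Rational(1800711, 125)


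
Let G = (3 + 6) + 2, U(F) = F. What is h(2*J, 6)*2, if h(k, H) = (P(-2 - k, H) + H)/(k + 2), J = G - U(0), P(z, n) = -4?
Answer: ⅙ ≈ 0.16667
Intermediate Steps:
G = 11 (G = 9 + 2 = 11)
J = 11 (J = 11 - 1*0 = 11 + 0 = 11)
h(k, H) = (-4 + H)/(2 + k) (h(k, H) = (-4 + H)/(k + 2) = (-4 + H)/(2 + k))
h(2*J, 6)*2 = ((-4 + 6)/(2 + 2*11))*2 = (2/(2 + 22))*2 = (2/24)*2 = ((1/24)*2)*2 = (1/12)*2 = ⅙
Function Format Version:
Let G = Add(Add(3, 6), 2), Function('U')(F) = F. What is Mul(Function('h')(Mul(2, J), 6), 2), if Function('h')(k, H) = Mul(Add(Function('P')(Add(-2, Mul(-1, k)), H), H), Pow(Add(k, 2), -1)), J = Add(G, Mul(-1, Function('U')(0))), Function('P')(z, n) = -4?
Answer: Rational(1, 6) ≈ 0.16667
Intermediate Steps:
G = 11 (G = Add(9, 2) = 11)
J = 11 (J = Add(11, Mul(-1, 0)) = Add(11, 0) = 11)
Function('h')(k, H) = Mul(Pow(Add(2, k), -1), Add(-4, H)) (Function('h')(k, H) = Mul(Add(-4, H), Pow(Add(k, 2), -1)) = Mul(Add(-4, H), Pow(Add(2, k), -1)) = Mul(Pow(Add(2, k), -1), Add(-4, H)))
Mul(Function('h')(Mul(2, J), 6), 2) = Mul(Mul(Pow(Add(2, Mul(2, 11)), -1), Add(-4, 6)), 2) = Mul(Mul(Pow(Add(2, 22), -1), 2), 2) = Mul(Mul(Pow(24, -1), 2), 2) = Mul(Mul(Rational(1, 24), 2), 2) = Mul(Rational(1, 12), 2) = Rational(1, 6)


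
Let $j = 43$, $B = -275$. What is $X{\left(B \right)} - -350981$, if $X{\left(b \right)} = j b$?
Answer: $339156$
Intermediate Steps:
$X{\left(b \right)} = 43 b$
$X{\left(B \right)} - -350981 = 43 \left(-275\right) - -350981 = -11825 + 350981 = 339156$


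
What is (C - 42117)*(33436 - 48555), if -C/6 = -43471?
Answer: -3306661371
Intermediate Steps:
C = 260826 (C = -6*(-43471) = 260826)
(C - 42117)*(33436 - 48555) = (260826 - 42117)*(33436 - 48555) = 218709*(-15119) = -3306661371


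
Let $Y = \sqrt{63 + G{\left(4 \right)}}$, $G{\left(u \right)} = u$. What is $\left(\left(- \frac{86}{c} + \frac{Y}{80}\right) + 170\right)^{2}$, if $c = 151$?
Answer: $\frac{4189064286067}{145926400} + \frac{3198 \sqrt{67}}{755} \approx 28741.0$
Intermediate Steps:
$Y = \sqrt{67}$ ($Y = \sqrt{63 + 4} = \sqrt{67} \approx 8.1853$)
$\left(\left(- \frac{86}{c} + \frac{Y}{80}\right) + 170\right)^{2} = \left(\left(- \frac{86}{151} + \frac{\sqrt{67}}{80}\right) + 170\right)^{2} = \left(\frac{25584}{151} + \frac{\sqrt{67}}{80}\right)^{2}$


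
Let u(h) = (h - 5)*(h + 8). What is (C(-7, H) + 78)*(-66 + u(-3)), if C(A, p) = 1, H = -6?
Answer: -8374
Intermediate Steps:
u(h) = (-5 + h)*(8 + h)
(C(-7, H) + 78)*(-66 + u(-3)) = (1 + 78)*(-66 + (-40 + (-3)² + 3*(-3))) = 79*(-66 + (-40 + 9 - 9)) = 79*(-66 - 40) = 79*(-106) = -8374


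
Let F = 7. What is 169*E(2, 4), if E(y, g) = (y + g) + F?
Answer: 2197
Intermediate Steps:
E(y, g) = 7 + g + y (E(y, g) = (y + g) + 7 = (g + y) + 7 = 7 + g + y)
169*E(2, 4) = 169*(7 + 4 + 2) = 169*13 = 2197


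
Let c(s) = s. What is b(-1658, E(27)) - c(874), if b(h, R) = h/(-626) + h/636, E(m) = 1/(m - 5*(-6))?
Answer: -86988571/99534 ≈ -873.96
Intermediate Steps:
E(m) = 1/(30 + m) (E(m) = 1/(m + 30) = 1/(30 + m))
b(h, R) = -5*h/199068 (b(h, R) = h*(-1/626) + h*(1/636) = -h/626 + h/636 = -5*h/199068)
b(-1658, E(27)) - c(874) = -5/199068*(-1658) - 1*874 = 4145/99534 - 874 = -86988571/99534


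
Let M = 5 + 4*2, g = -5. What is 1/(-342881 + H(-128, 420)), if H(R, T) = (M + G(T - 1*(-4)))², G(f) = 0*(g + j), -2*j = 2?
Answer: -1/342712 ≈ -2.9179e-6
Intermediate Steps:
j = -1 (j = -½*2 = -1)
G(f) = 0 (G(f) = 0*(-5 - 1) = 0*(-6) = 0)
M = 13 (M = 5 + 8 = 13)
H(R, T) = 169 (H(R, T) = (13 + 0)² = 13² = 169)
1/(-342881 + H(-128, 420)) = 1/(-342881 + 169) = 1/(-342712) = -1/342712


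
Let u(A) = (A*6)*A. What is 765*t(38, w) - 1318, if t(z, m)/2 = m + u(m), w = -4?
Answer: 139442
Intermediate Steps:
u(A) = 6*A**2 (u(A) = (6*A)*A = 6*A**2)
t(z, m) = 2*m + 12*m**2 (t(z, m) = 2*(m + 6*m**2) = 2*m + 12*m**2)
765*t(38, w) - 1318 = 765*(2*(-4)*(1 + 6*(-4))) - 1318 = 765*(2*(-4)*(1 - 24)) - 1318 = 765*(2*(-4)*(-23)) - 1318 = 765*184 - 1318 = 140760 - 1318 = 139442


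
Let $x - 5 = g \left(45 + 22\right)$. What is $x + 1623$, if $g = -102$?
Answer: $-5206$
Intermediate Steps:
$x = -6829$ ($x = 5 - 102 \left(45 + 22\right) = 5 - 6834 = -6829$)
$x + 1623 = -6829 + 1623 = -5206$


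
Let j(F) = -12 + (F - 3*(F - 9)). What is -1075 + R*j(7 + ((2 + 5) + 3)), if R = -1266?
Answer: 22979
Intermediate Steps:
j(F) = 15 - 2*F (j(F) = -12 + (F - 3*(-9 + F)) = -12 + (F + (27 - 3*F)) = -12 + (27 - 2*F) = 15 - 2*F)
-1075 + R*j(7 + ((2 + 5) + 3)) = -1075 - 1266*(15 - 2*(7 + ((2 + 5) + 3))) = -1075 - 1266*(15 - 2*(7 + (7 + 3))) = -1075 - 1266*(15 - 2*(7 + 10)) = -1075 - 1266*(15 - 2*17) = -1075 - 1266*(15 - 34) = -1075 - 1266*(-19) = -1075 + 24054 = 22979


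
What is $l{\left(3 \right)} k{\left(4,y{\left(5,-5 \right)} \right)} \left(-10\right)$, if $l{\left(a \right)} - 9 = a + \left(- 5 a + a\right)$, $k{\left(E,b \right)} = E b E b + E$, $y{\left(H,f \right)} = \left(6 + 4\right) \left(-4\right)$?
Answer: $0$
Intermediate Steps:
$y{\left(H,f \right)} = -40$ ($y{\left(H,f \right)} = 10 \left(-4\right) = -40$)
$k{\left(E,b \right)} = E + E^{2} b^{2}$ ($k{\left(E,b \right)} = b E^{2} b + E = E^{2} b^{2} + E = E + E^{2} b^{2}$)
$l{\left(a \right)} = 9 - 3 a$ ($l{\left(a \right)} = 9 + \left(a + \left(- 5 a + a\right)\right) = 9 + \left(a - 4 a\right) = 9 - 3 a$)
$l{\left(3 \right)} k{\left(4,y{\left(5,-5 \right)} \right)} \left(-10\right) = \left(9 - 9\right) 4 \left(1 + 4 \left(-40\right)^{2}\right) \left(-10\right) = \left(9 - 9\right) 4 \left(1 + 4 \cdot 1600\right) \left(-10\right) = 0 \cdot 4 \left(1 + 6400\right) \left(-10\right) = 0 \cdot 4 \cdot 6401 \left(-10\right) = 0 \cdot 25604 \left(-10\right) = 0 \left(-10\right) = 0$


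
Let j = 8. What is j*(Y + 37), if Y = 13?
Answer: 400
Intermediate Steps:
j*(Y + 37) = 8*(13 + 37) = 8*50 = 400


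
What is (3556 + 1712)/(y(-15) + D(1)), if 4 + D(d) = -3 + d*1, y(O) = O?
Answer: -1756/7 ≈ -250.86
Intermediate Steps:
D(d) = -7 + d (D(d) = -4 + (-3 + d*1) = -4 + (-3 + d) = -7 + d)
(3556 + 1712)/(y(-15) + D(1)) = (3556 + 1712)/(-15 + (-7 + 1)) = 5268/(-15 - 6) = 5268/(-21) = 5268*(-1/21) = -1756/7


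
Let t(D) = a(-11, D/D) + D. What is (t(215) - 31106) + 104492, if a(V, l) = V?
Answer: 73590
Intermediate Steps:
t(D) = -11 + D
(t(215) - 31106) + 104492 = ((-11 + 215) - 31106) + 104492 = (204 - 31106) + 104492 = -30902 + 104492 = 73590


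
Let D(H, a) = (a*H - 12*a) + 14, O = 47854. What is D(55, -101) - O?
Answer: -52183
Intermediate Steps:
D(H, a) = 14 - 12*a + H*a (D(H, a) = (H*a - 12*a) + 14 = (-12*a + H*a) + 14 = 14 - 12*a + H*a)
D(55, -101) - O = (14 - 12*(-101) + 55*(-101)) - 1*47854 = (14 + 1212 - 5555) - 47854 = -4329 - 47854 = -52183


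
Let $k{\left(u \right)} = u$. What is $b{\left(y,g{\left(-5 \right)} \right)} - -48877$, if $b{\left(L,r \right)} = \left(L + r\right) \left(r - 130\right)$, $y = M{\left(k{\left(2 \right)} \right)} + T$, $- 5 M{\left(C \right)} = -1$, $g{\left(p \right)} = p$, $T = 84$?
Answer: $38185$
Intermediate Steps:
$M{\left(C \right)} = \frac{1}{5}$ ($M{\left(C \right)} = \left(- \frac{1}{5}\right) \left(-1\right) = \frac{1}{5}$)
$y = \frac{421}{5}$ ($y = \frac{1}{5} + 84 = \frac{421}{5} \approx 84.2$)
$b{\left(L,r \right)} = \left(-130 + r\right) \left(L + r\right)$ ($b{\left(L,r \right)} = \left(L + r\right) \left(-130 + r\right) = \left(-130 + r\right) \left(L + r\right)$)
$b{\left(y,g{\left(-5 \right)} \right)} - -48877 = \left(\left(-5\right)^{2} - 10946 - -650 + \frac{421}{5} \left(-5\right)\right) - -48877 = \left(25 - 10946 + 650 - 421\right) + 48877 = -10692 + 48877 = 38185$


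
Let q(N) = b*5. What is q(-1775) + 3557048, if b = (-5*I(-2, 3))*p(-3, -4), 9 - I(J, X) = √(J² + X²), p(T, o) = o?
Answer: 3557948 - 100*√13 ≈ 3.5576e+6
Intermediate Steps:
I(J, X) = 9 - √(J² + X²)
b = 180 - 20*√13 (b = -5*(9 - √((-2)² + 3²))*(-4) = -5*(9 - √(4 + 9))*(-4) = -5*(9 - √13)*(-4) = (-45 + 5*√13)*(-4) = 180 - 20*√13 ≈ 107.89)
q(N) = 900 - 100*√13 (q(N) = (180 - 20*√13)*5 = 900 - 100*√13)
q(-1775) + 3557048 = (900 - 100*√13) + 3557048 = 3557948 - 100*√13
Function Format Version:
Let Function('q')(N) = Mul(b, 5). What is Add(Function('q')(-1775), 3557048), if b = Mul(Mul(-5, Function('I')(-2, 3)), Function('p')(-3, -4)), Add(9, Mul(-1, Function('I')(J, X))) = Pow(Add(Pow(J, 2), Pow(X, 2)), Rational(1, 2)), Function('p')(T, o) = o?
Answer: Add(3557948, Mul(-100, Pow(13, Rational(1, 2)))) ≈ 3.5576e+6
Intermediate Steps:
Function('I')(J, X) = Add(9, Mul(-1, Pow(Add(Pow(J, 2), Pow(X, 2)), Rational(1, 2))))
b = Add(180, Mul(-20, Pow(13, Rational(1, 2)))) (b = Mul(Mul(-5, Add(9, Mul(-1, Pow(Add(Pow(-2, 2), Pow(3, 2)), Rational(1, 2))))), -4) = Mul(Mul(-5, Add(9, Mul(-1, Pow(Add(4, 9), Rational(1, 2))))), -4) = Mul(Mul(-5, Add(9, Mul(-1, Pow(13, Rational(1, 2))))), -4) = Mul(Add(-45, Mul(5, Pow(13, Rational(1, 2)))), -4) = Add(180, Mul(-20, Pow(13, Rational(1, 2)))) ≈ 107.89)
Function('q')(N) = Add(900, Mul(-100, Pow(13, Rational(1, 2)))) (Function('q')(N) = Mul(Add(180, Mul(-20, Pow(13, Rational(1, 2)))), 5) = Add(900, Mul(-100, Pow(13, Rational(1, 2)))))
Add(Function('q')(-1775), 3557048) = Add(Add(900, Mul(-100, Pow(13, Rational(1, 2)))), 3557048) = Add(3557948, Mul(-100, Pow(13, Rational(1, 2))))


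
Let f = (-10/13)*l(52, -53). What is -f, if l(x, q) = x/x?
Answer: 10/13 ≈ 0.76923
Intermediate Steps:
l(x, q) = 1
f = -10/13 (f = -10/13*1 = -10/13 ≈ -0.76923)
-f = -1*(-10/13) = 10/13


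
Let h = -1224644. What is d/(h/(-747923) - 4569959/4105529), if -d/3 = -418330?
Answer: 1284532283156474110/536611337173 ≈ 2.3938e+6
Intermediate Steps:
d = 1254990 (d = -3*(-418330) = 1254990)
d/(h/(-747923) - 4569959/4105529) = 1254990/(-1224644/(-747923) - 4569959/4105529) = 1254990/(-1224644*(-1/747923) - 4569959*1/4105529) = 1254990/(1224644/747923 - 4569959/4105529) = 1254990/(1609834011519/3070619566267) = 1254990*(3070619566267/1609834011519) = 1284532283156474110/536611337173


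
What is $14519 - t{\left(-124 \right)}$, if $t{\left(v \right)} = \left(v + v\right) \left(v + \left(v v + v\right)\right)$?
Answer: $3766263$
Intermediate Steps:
$t{\left(v \right)} = 2 v \left(v^{2} + 2 v\right)$ ($t{\left(v \right)} = 2 v \left(v + \left(v^{2} + v\right)\right) = 2 v \left(v + \left(v + v^{2}\right)\right) = 2 v \left(v^{2} + 2 v\right)$)
$14519 - t{\left(-124 \right)} = 14519 - 2 \left(-124\right)^{2} \left(2 - 124\right) = 14519 - 2 \cdot 15376 \left(-122\right) = 14519 - -3751744 = 14519 + 3751744 = 3766263$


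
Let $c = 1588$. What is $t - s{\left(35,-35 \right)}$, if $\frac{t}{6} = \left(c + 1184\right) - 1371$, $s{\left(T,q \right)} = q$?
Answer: $8441$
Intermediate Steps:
$t = 8406$ ($t = 6 \left(\left(1588 + 1184\right) - 1371\right) = 6 \left(2772 - 1371\right) = 6 \cdot 1401 = 8406$)
$t - s{\left(35,-35 \right)} = 8406 - -35 = 8406 + 35 = 8441$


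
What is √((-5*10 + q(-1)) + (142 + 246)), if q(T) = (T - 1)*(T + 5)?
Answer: √330 ≈ 18.166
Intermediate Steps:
q(T) = (-1 + T)*(5 + T)
√((-5*10 + q(-1)) + (142 + 246)) = √((-5*10 + (-5 + (-1)² + 4*(-1))) + (142 + 246)) = √((-50 + (-5 + 1 - 4)) + 388) = √((-50 - 8) + 388) = √(-58 + 388) = √330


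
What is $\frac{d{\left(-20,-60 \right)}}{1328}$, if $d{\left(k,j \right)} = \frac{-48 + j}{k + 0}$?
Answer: $\frac{27}{6640} \approx 0.0040663$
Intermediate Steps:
$d{\left(k,j \right)} = \frac{-48 + j}{k}$
$\frac{d{\left(-20,-60 \right)}}{1328} = \frac{\frac{1}{-20} \left(-48 - 60\right)}{1328} = \left(- \frac{1}{20}\right) \left(-108\right) \frac{1}{1328} = \frac{27}{5} \cdot \frac{1}{1328} = \frac{27}{6640}$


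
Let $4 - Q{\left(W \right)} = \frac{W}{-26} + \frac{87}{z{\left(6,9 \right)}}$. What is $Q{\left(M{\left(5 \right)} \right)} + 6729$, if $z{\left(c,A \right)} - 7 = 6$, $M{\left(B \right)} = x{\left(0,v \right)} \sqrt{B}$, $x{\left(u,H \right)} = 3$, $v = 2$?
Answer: $\frac{87442}{13} + \frac{3 \sqrt{5}}{26} \approx 6726.6$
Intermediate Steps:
$M{\left(B \right)} = 3 \sqrt{B}$
$z{\left(c,A \right)} = 13$ ($z{\left(c,A \right)} = 7 + 6 = 13$)
$Q{\left(W \right)} = - \frac{35}{13} + \frac{W}{26}$ ($Q{\left(W \right)} = 4 - \left(\frac{W}{-26} + \frac{87}{13}\right) = 4 - \left(W \left(- \frac{1}{26}\right) + 87 \cdot \frac{1}{13}\right) = 4 - \left(- \frac{W}{26} + \frac{87}{13}\right) = 4 - \left(\frac{87}{13} - \frac{W}{26}\right) = 4 + \left(- \frac{87}{13} + \frac{W}{26}\right) = - \frac{35}{13} + \frac{W}{26}$)
$Q{\left(M{\left(5 \right)} \right)} + 6729 = \left(- \frac{35}{13} + \frac{3 \sqrt{5}}{26}\right) + 6729 = \frac{87442}{13} + \frac{3 \sqrt{5}}{26}$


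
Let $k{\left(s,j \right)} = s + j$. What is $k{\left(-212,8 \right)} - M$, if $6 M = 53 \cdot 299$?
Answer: $- \frac{17071}{6} \approx -2845.2$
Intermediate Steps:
$k{\left(s,j \right)} = j + s$
$M = \frac{15847}{6}$ ($M = \frac{53 \cdot 299}{6} = \frac{1}{6} \cdot 15847 = \frac{15847}{6} \approx 2641.2$)
$k{\left(-212,8 \right)} - M = \left(8 - 212\right) - \frac{15847}{6} = -204 - \frac{15847}{6} = - \frac{17071}{6}$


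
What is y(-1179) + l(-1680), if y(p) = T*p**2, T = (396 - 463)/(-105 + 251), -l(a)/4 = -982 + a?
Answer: -91578139/146 ≈ -6.2725e+5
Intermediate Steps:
l(a) = 3928 - 4*a (l(a) = -4*(-982 + a) = 3928 - 4*a)
T = -67/146 ≈ -0.45890
y(p) = -67*p**2/146
y(-1179) + l(-1680) = -67/146*(-1179)**2 + (3928 - 4*(-1680)) = -67/146*1390041 + (3928 + 6720) = -93132747/146 + 10648 = -91578139/146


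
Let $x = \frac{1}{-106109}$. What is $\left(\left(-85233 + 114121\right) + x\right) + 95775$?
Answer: $\frac{13227866266}{106109} \approx 1.2466 \cdot 10^{5}$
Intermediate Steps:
$x = - \frac{1}{106109} \approx -9.4243 \cdot 10^{-6}$
$\left(\left(-85233 + 114121\right) + x\right) + 95775 = \left(\left(-85233 + 114121\right) - \frac{1}{106109}\right) + 95775 = \left(28888 - \frac{1}{106109}\right) + 95775 = \frac{3065276791}{106109} + 95775 = \frac{13227866266}{106109}$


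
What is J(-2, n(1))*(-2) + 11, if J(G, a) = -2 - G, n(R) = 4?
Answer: 11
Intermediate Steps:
J(-2, n(1))*(-2) + 11 = (-2 - 1*(-2))*(-2) + 11 = (-2 + 2)*(-2) + 11 = 0*(-2) + 11 = 0 + 11 = 11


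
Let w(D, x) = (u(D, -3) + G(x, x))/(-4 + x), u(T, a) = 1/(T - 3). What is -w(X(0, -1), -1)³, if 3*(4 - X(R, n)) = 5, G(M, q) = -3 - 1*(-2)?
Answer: -⅛ ≈ -0.12500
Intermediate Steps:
G(M, q) = -1 (G(M, q) = -3 + 2 = -1)
X(R, n) = 7/3 (X(R, n) = 4 - ⅓*5 = 4 - 5/3 = 7/3)
u(T, a) = 1/(-3 + T)
w(D, x) = (-1 + 1/(-3 + D))/(-4 + x) (w(D, x) = (1/(-3 + D) - 1)/(-4 + x) = (-1 + 1/(-3 + D))/(-4 + x))
-w(X(0, -1), -1)³ = -((4 - 1*7/3)/((-4 - 1)*(-3 + 7/3)))³ = -((4 - 7/3)/((-5)*(-⅔)))³ = -(-⅕*(-3/2)*5/3)³ = -(½)³ = -1*⅛ = -⅛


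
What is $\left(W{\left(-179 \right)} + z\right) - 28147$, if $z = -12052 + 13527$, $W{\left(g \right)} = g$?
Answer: $-26851$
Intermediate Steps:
$z = 1475$
$\left(W{\left(-179 \right)} + z\right) - 28147 = \left(-179 + 1475\right) - 28147 = 1296 - 28147 = -26851$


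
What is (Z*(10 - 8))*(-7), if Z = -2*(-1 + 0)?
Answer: -28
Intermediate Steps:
Z = 2 (Z = -2*(-1) = 2)
(Z*(10 - 8))*(-7) = (2*(10 - 8))*(-7) = (2*2)*(-7) = 4*(-7) = -28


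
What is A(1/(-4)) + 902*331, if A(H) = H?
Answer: 1194247/4 ≈ 2.9856e+5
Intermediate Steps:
A(1/(-4)) + 902*331 = 1/(-4) + 902*331 = -1/4 + 298562 = 1194247/4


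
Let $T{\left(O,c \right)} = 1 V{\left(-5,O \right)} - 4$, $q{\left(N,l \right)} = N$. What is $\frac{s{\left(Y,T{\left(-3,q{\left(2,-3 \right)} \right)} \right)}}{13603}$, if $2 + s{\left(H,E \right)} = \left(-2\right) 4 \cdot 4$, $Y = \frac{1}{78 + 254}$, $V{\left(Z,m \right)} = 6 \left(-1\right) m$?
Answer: $- \frac{34}{13603} \approx -0.0024994$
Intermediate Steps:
$V{\left(Z,m \right)} = - 6 m$
$T{\left(O,c \right)} = -4 - 6 O$ ($T{\left(O,c \right)} = 1 \left(- 6 O\right) - 4 = - 6 O - 4 = -4 - 6 O$)
$Y = \frac{1}{332} \approx 0.003012$
$s{\left(H,E \right)} = -34$ ($s{\left(H,E \right)} = -2 + \left(-2\right) 4 \cdot 4 = -2 - 32 = -34$)
$\frac{s{\left(Y,T{\left(-3,q{\left(2,-3 \right)} \right)} \right)}}{13603} = - \frac{34}{13603}$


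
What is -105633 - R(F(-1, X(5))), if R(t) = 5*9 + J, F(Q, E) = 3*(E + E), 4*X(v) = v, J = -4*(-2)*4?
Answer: -105710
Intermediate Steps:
J = 32 (J = 8*4 = 32)
X(v) = v/4
F(Q, E) = 6*E (F(Q, E) = 3*(2*E) = 6*E)
R(t) = 77 (R(t) = 5*9 + 32 = 45 + 32 = 77)
-105633 - R(F(-1, X(5))) = -105633 - 1*77 = -105633 - 77 = -105710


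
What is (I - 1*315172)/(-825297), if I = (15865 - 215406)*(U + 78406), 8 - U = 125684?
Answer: -3143995966/275099 ≈ -11429.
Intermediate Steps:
U = -125676 (U = 8 - 1*125684 = 8 - 125684 = -125676)
I = 9432303070 (I = (15865 - 215406)*(-125676 + 78406) = -199541*(-47270) = 9432303070)
(I - 1*315172)/(-825297) = (9432303070 - 1*315172)/(-825297) = (9432303070 - 315172)*(-1/825297) = 9431987898*(-1/825297) = -3143995966/275099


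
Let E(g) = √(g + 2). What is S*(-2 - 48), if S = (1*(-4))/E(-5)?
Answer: -200*I*√3/3 ≈ -115.47*I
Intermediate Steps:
E(g) = √(2 + g)
S = 4*I*√3/3 (S = (1*(-4))/(√(2 - 5)) = -4*(-I*√3/3) = -(-4)*I*√3/3 = 4*I*√3/3 ≈ 2.3094*I)
S*(-2 - 48) = (4*I*√3/3)*(-2 - 48) = (4*I*√3/3)*(-50) = -200*I*√3/3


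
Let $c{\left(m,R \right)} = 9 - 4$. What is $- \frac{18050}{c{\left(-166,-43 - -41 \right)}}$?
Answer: $-3610$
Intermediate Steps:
$c{\left(m,R \right)} = 5$ ($c{\left(m,R \right)} = 9 - 4 = 5$)
$- \frac{18050}{c{\left(-166,-43 - -41 \right)}} = - \frac{18050}{5} = \left(-18050\right) \frac{1}{5} = -3610$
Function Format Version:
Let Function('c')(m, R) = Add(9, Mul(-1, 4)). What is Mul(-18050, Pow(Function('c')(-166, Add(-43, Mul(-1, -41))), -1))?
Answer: -3610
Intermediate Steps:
Function('c')(m, R) = 5 (Function('c')(m, R) = Add(9, -4) = 5)
Mul(-18050, Pow(Function('c')(-166, Add(-43, Mul(-1, -41))), -1)) = Mul(-18050, Pow(5, -1)) = Mul(-18050, Rational(1, 5)) = -3610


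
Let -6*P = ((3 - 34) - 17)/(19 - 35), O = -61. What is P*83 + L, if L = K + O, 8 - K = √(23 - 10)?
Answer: -189/2 - √13 ≈ -98.106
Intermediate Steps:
P = -½ (P = -((3 - 34) - 17)/(6*(19 - 35)) = -(-31 - 17)/(6*(-16)) = -(-8)*(-1)/16 = -⅙*3 = -½ ≈ -0.50000)
K = 8 - √13 (K = 8 - √(23 - 10) = 8 - √13 ≈ 4.3944)
L = -53 - √13 (L = (8 - √13) - 61 = -53 - √13 ≈ -56.606)
P*83 + L = -½*83 + (-53 - √13) = -83/2 + (-53 - √13) = -189/2 - √13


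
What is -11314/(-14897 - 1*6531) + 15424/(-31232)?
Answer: 89271/2614216 ≈ 0.034148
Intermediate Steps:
-11314/(-14897 - 1*6531) + 15424/(-31232) = -11314/(-14897 - 6531) + 15424*(-1/31232) = -11314/(-21428) - 241/488 = -11314*(-1/21428) - 241/488 = 5657/10714 - 241/488 = 89271/2614216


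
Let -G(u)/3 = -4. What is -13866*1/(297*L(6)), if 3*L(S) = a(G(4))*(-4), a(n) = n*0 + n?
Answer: 2311/792 ≈ 2.9179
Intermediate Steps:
G(u) = 12 (G(u) = -3*(-4) = 12)
a(n) = n (a(n) = 0 + n = n)
L(S) = -16 (L(S) = (12*(-4))/3 = (⅓)*(-48) = -16)
-13866*1/(297*L(6)) = -13866/((-16*297)) = -13866/(-4752) = -13866*(-1/4752) = 2311/792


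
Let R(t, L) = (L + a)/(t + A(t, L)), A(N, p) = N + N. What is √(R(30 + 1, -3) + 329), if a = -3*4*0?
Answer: √316138/31 ≈ 18.137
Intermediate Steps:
A(N, p) = 2*N
a = 0 (a = -12*0 = 0)
R(t, L) = L/(3*t) (R(t, L) = (L + 0)/(t + 2*t) = L/((3*t)) = L*(1/(3*t)) = L/(3*t))
√(R(30 + 1, -3) + 329) = √((⅓)*(-3)/(30 + 1) + 329) = √((⅓)*(-3)/31 + 329) = √((⅓)*(-3)*(1/31) + 329) = √(-1/31 + 329) = √(10198/31) = √316138/31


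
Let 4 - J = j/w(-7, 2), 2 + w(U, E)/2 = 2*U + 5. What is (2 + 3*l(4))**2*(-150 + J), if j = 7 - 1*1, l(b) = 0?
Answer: -6412/11 ≈ -582.91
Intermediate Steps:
w(U, E) = 6 + 4*U (w(U, E) = -4 + 2*(2*U + 5) = -4 + 2*(5 + 2*U) = -4 + (10 + 4*U) = 6 + 4*U)
j = 6 (j = 7 - 1 = 6)
J = 47/11 (J = 4 - 6/(6 + 4*(-7)) = 4 - 6/(6 - 28) = 4 - 6/(-22) = 4 - 6*(-1)/22 = 4 - 1*(-3/11) = 4 + 3/11 = 47/11 ≈ 4.2727)
(2 + 3*l(4))**2*(-150 + J) = (2 + 3*0)**2*(-150 + 47/11) = (2 + 0)**2*(-1603/11) = 2**2*(-1603/11) = 4*(-1603/11) = -6412/11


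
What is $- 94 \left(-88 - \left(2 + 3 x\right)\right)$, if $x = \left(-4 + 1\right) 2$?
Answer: $6768$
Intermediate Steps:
$x = -6$ ($x = \left(-3\right) 2 = -6$)
$- 94 \left(-88 - \left(2 + 3 x\right)\right) = - 94 \left(-88 - -16\right) = - 94 \left(-88 + \left(18 - 2\right)\right) = - 94 \left(-88 + 16\right) = \left(-94\right) \left(-72\right) = 6768$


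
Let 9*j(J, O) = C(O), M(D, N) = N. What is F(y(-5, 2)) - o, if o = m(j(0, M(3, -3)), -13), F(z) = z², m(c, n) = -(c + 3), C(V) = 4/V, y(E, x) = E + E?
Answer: 2777/27 ≈ 102.85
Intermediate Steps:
y(E, x) = 2*E
j(J, O) = 4/(9*O) (j(J, O) = (4/O)/9 = 4/(9*O))
m(c, n) = -3 - c (m(c, n) = -(3 + c) = -3 - c)
o = -77/27 (o = -3 - 4/(9*(-3)) = -3 - 4*(-1)/(9*3) = -3 - 1*(-4/27) = -3 + 4/27 = -77/27 ≈ -2.8519)
F(y(-5, 2)) - o = (2*(-5))² - 1*(-77/27) = (-10)² + 77/27 = 100 + 77/27 = 2777/27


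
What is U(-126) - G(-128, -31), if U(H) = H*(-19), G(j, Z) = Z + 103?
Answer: 2322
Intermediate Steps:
G(j, Z) = 103 + Z
U(H) = -19*H
U(-126) - G(-128, -31) = -19*(-126) - (103 - 31) = 2394 - 1*72 = 2394 - 72 = 2322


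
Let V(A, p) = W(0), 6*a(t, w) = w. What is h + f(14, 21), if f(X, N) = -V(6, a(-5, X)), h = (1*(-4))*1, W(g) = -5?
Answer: 1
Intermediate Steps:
a(t, w) = w/6
V(A, p) = -5
h = -4 (h = -4*1 = -4)
f(X, N) = 5 (f(X, N) = -1*(-5) = 5)
h + f(14, 21) = -4 + 5 = 1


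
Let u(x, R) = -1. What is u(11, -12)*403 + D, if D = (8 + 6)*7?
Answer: -305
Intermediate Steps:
D = 98 (D = 14*7 = 98)
u(11, -12)*403 + D = -1*403 + 98 = -403 + 98 = -305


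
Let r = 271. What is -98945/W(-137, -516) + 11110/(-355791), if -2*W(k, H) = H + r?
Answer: -2011720084/2490537 ≈ -807.75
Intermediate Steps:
W(k, H) = -271/2 - H/2 (W(k, H) = -(H + 271)/2 = -(271 + H)/2 = -271/2 - H/2)
-98945/W(-137, -516) + 11110/(-355791) = -98945/(-271/2 - 1/2*(-516)) + 11110/(-355791) = -98945/(-271/2 + 258) + 11110*(-1/355791) = -98945/245/2 - 11110/355791 = -98945*2/245 - 11110/355791 = -5654/7 - 11110/355791 = -2011720084/2490537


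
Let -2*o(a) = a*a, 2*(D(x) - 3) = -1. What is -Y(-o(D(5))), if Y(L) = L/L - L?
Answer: 17/8 ≈ 2.1250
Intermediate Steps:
D(x) = 5/2 (D(x) = 3 + (½)*(-1) = 3 - ½ = 5/2)
o(a) = -a²/2 (o(a) = -a*a/2 = -a²/2)
Y(L) = 1 - L
-Y(-o(D(5))) = -(1 - (-1)*(-(5/2)²/2)) = -(1 - (-1)*(-½*25/4)) = -(1 - (-1)*(-25)/8) = -(1 - 1*25/8) = -(1 - 25/8) = -1*(-17/8) = 17/8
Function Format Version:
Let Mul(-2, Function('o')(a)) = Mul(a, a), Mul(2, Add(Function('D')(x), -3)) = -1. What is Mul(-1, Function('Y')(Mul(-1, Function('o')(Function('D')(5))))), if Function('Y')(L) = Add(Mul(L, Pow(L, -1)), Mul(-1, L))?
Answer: Rational(17, 8) ≈ 2.1250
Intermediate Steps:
Function('D')(x) = Rational(5, 2) (Function('D')(x) = Add(3, Mul(Rational(1, 2), -1)) = Add(3, Rational(-1, 2)) = Rational(5, 2))
Function('o')(a) = Mul(Rational(-1, 2), Pow(a, 2)) (Function('o')(a) = Mul(Rational(-1, 2), Mul(a, a)) = Mul(Rational(-1, 2), Pow(a, 2)))
Function('Y')(L) = Add(1, Mul(-1, L))
Mul(-1, Function('Y')(Mul(-1, Function('o')(Function('D')(5))))) = Mul(-1, Add(1, Mul(-1, Mul(-1, Mul(Rational(-1, 2), Pow(Rational(5, 2), 2)))))) = Mul(-1, Add(1, Mul(-1, Mul(-1, Mul(Rational(-1, 2), Rational(25, 4)))))) = Mul(-1, Add(1, Mul(-1, Mul(-1, Rational(-25, 8))))) = Mul(-1, Add(1, Mul(-1, Rational(25, 8)))) = Mul(-1, Add(1, Rational(-25, 8))) = Mul(-1, Rational(-17, 8)) = Rational(17, 8)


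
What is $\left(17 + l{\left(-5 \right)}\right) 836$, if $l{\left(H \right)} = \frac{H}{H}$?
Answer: $15048$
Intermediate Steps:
$l{\left(H \right)} = 1$
$\left(17 + l{\left(-5 \right)}\right) 836 = \left(17 + 1\right) 836 = 18 \cdot 836 = 15048$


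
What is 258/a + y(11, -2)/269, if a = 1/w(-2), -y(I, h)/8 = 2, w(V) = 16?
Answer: 1110416/269 ≈ 4127.9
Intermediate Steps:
y(I, h) = -16 (y(I, h) = -8*2 = -16)
a = 1/16 ≈ 0.062500
258/a + y(11, -2)/269 = 258/(1/16) - 16/269 = 258*16 - 16*1/269 = 4128 - 16/269 = 1110416/269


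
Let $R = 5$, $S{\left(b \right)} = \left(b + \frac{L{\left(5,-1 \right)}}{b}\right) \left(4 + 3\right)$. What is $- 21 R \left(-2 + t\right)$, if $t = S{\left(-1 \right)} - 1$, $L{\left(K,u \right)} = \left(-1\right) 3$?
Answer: $-1155$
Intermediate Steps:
$L{\left(K,u \right)} = -3$
$S{\left(b \right)} = - \frac{21}{b} + 7 b$ ($S{\left(b \right)} = \left(b - \frac{3}{b}\right) \left(4 + 3\right) = \left(b - \frac{3}{b}\right) 7 = - \frac{21}{b} + 7 b$)
$t = 13$ ($t = \left(- \frac{21}{-1} + 7 \left(-1\right)\right) - 1 = \left(\left(-21\right) \left(-1\right) - 7\right) - 1 = \left(21 - 7\right) - 1 = 14 - 1 = 13$)
$- 21 R \left(-2 + t\right) = - 21 \cdot 5 \left(-2 + 13\right) = - 21 \cdot 5 \cdot 11 = \left(-21\right) 55 = -1155$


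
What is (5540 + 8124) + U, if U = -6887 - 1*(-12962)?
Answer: 19739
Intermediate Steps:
U = 6075 (U = -6887 + 12962 = 6075)
(5540 + 8124) + U = (5540 + 8124) + 6075 = 13664 + 6075 = 19739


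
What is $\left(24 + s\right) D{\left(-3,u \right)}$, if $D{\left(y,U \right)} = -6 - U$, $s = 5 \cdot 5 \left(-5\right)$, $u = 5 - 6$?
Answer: $505$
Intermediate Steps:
$u = -1$ ($u = 5 - 6 = -1$)
$s = -125$ ($s = 25 \left(-5\right) = -125$)
$\left(24 + s\right) D{\left(-3,u \right)} = \left(24 - 125\right) \left(-6 - -1\right) = - 101 \left(-6 + 1\right) = \left(-101\right) \left(-5\right) = 505$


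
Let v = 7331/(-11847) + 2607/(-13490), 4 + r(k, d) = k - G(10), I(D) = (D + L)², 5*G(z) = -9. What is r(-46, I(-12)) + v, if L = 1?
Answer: -1566582593/31963206 ≈ -49.012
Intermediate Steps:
G(z) = -9/5 (G(z) = (⅕)*(-9) = -9/5)
I(D) = (1 + D)² (I(D) = (D + 1)² = (1 + D)²)
r(k, d) = -11/5 + k (r(k, d) = -4 + (k - 1*(-9/5)) = -4 + (k + 9/5) = -4 + (9/5 + k) = -11/5 + k)
v = -129780319/159816030 (v = 7331*(-1/11847) + 2607*(-1/13490) = -7331/11847 - 2607/13490 = -129780319/159816030 ≈ -0.81206)
r(-46, I(-12)) + v = (-11/5 - 46) - 129780319/159816030 = -241/5 - 129780319/159816030 = -1566582593/31963206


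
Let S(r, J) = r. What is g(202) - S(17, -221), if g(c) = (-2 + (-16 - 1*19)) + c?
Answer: 148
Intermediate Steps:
g(c) = -37 + c (g(c) = (-2 + (-16 - 19)) + c = (-2 - 35) + c = -37 + c)
g(202) - S(17, -221) = (-37 + 202) - 1*17 = 165 - 17 = 148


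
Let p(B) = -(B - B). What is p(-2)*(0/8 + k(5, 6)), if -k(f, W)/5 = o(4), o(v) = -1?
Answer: 0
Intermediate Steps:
k(f, W) = 5 (k(f, W) = -5*(-1) = 5)
p(B) = 0 (p(B) = -1*0 = 0)
p(-2)*(0/8 + k(5, 6)) = 0*(0/8 + 5) = 0*(0*(1/8) + 5) = 0*(0 + 5) = 0*5 = 0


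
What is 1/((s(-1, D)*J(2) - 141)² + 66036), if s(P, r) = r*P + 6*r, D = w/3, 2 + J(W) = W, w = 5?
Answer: 1/85917 ≈ 1.1639e-5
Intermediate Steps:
J(W) = -2 + W
D = 5/3 ≈ 1.6667
s(P, r) = 6*r + P*r (s(P, r) = P*r + 6*r = 6*r + P*r)
1/((s(-1, D)*J(2) - 141)² + 66036) = 1/(((5*(6 - 1)/3)*(-2 + 2) - 141)² + 66036) = 1/((((5/3)*5)*0 - 141)² + 66036) = 1/(((25/3)*0 - 141)² + 66036) = 1/((0 - 141)² + 66036) = 1/((-141)² + 66036) = 1/(19881 + 66036) = 1/85917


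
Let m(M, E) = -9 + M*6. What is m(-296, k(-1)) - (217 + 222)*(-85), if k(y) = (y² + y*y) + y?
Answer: 35530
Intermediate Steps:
k(y) = y + 2*y² (k(y) = (y² + y²) + y = 2*y² + y = y + 2*y²)
m(M, E) = -9 + 6*M
m(-296, k(-1)) - (217 + 222)*(-85) = (-9 + 6*(-296)) - (217 + 222)*(-85) = (-9 - 1776) - 439*(-85) = -1785 - 1*(-37315) = -1785 + 37315 = 35530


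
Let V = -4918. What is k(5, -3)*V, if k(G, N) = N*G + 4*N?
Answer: 132786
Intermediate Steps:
k(G, N) = 4*N + G*N (k(G, N) = G*N + 4*N = 4*N + G*N)
k(5, -3)*V = -3*(4 + 5)*(-4918) = -3*9*(-4918) = -27*(-4918) = 132786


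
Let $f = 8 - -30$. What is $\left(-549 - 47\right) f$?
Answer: $-22648$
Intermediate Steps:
$f = 38$ ($f = 8 + 30 = 38$)
$\left(-549 - 47\right) f = \left(-549 - 47\right) 38 = \left(-596\right) 38 = -22648$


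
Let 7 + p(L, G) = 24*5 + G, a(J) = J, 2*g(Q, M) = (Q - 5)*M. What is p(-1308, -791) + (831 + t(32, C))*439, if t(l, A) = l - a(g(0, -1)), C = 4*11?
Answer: 754163/2 ≈ 3.7708e+5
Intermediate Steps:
g(Q, M) = M*(-5 + Q)/2 (g(Q, M) = ((Q - 5)*M)/2 = ((-5 + Q)*M)/2 = (M*(-5 + Q))/2 = M*(-5 + Q)/2)
p(L, G) = 113 + G (p(L, G) = -7 + (24*5 + G) = -7 + (120 + G) = 113 + G)
C = 44
t(l, A) = -5/2 + l (t(l, A) = l - (-1)*(-5 + 0)/2 = l - (-1)*(-5)/2 = l - 1*5/2 = l - 5/2 = -5/2 + l)
p(-1308, -791) + (831 + t(32, C))*439 = (113 - 791) + (831 + (-5/2 + 32))*439 = -678 + (831 + 59/2)*439 = -678 + (1721/2)*439 = -678 + 755519/2 = 754163/2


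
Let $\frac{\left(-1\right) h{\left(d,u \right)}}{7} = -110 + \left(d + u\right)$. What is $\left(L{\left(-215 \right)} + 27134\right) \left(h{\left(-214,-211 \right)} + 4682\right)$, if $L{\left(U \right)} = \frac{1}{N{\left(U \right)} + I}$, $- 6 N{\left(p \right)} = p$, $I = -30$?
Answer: $\frac{8003088192}{35} \approx 2.2866 \cdot 10^{8}$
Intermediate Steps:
$N{\left(p \right)} = - \frac{p}{6}$
$h{\left(d,u \right)} = 770 - 7 d - 7 u$ ($h{\left(d,u \right)} = - 7 \left(-110 + \left(d + u\right)\right) = - 7 \left(-110 + d + u\right) = 770 - 7 d - 7 u$)
$L{\left(U \right)} = \frac{1}{-30 - \frac{U}{6}}$ ($L{\left(U \right)} = \frac{1}{- \frac{U}{6} - 30} = \frac{1}{-30 - \frac{U}{6}}$)
$\left(L{\left(-215 \right)} + 27134\right) \left(h{\left(-214,-211 \right)} + 4682\right) = \left(- \frac{6}{180 - 215} + 27134\right) \left(\left(770 - -1498 - -1477\right) + 4682\right) = \left(- \frac{6}{-35} + 27134\right) \left(\left(770 + 1498 + 1477\right) + 4682\right) = \left(\left(-6\right) \left(- \frac{1}{35}\right) + 27134\right) \left(3745 + 4682\right) = \left(\frac{6}{35} + 27134\right) 8427 = \frac{949696}{35} \cdot 8427 = \frac{8003088192}{35}$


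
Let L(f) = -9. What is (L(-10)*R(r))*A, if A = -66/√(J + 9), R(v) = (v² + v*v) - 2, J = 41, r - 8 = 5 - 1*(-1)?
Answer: 23166*√2 ≈ 32762.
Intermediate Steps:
r = 14 (r = 8 + (5 - 1*(-1)) = 8 + (5 + 1) = 8 + 6 = 14)
R(v) = -2 + 2*v² (R(v) = (v² + v²) - 2 = 2*v² - 2 = -2 + 2*v²)
A = -33*√2/5 (A = -66/√(41 + 9) = -66*√2/10 = -33*√2/5 ≈ -9.3338)
(L(-10)*R(r))*A = (-9*(-2 + 2*14²))*(-33*√2/5) = (-9*(-2 + 2*196))*(-33*√2/5) = (-9*(-2 + 392))*(-33*√2/5) = (-9*390)*(-33*√2/5) = -(-23166)*√2 = 23166*√2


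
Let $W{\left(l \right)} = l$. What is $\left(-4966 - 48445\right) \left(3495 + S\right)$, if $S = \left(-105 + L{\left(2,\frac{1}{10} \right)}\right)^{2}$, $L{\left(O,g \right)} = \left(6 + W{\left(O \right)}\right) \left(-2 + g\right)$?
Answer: $- \frac{23958892736}{25} \approx -9.5836 \cdot 10^{8}$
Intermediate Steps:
$L{\left(O,g \right)} = \left(-2 + g\right) \left(6 + O\right)$ ($L{\left(O,g \right)} = \left(6 + O\right) \left(-2 + g\right) = \left(-2 + g\right) \left(6 + O\right)$)
$S = \frac{361201}{25}$ ($S = \left(-105 + \left(-12 - 4 + \frac{6}{10} + \frac{2}{10}\right)\right)^{2} = \left(-105 + \left(-12 - 4 + 6 \cdot \frac{1}{10} + 2 \cdot \frac{1}{10}\right)\right)^{2} = \left(-105 + \left(-12 - 4 + \frac{3}{5} + \frac{1}{5}\right)\right)^{2} = \left(-105 - \frac{76}{5}\right)^{2} = \left(- \frac{601}{5}\right)^{2} = \frac{361201}{25} \approx 14448.0$)
$\left(-4966 - 48445\right) \left(3495 + S\right) = \left(-4966 - 48445\right) \left(3495 + \frac{361201}{25}\right) = \left(-53411\right) \frac{448576}{25} = - \frac{23958892736}{25}$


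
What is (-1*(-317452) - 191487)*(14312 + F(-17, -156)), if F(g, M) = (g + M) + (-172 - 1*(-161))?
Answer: 1779633520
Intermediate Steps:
F(g, M) = -11 + M + g (F(g, M) = (M + g) + (-172 + 161) = (M + g) - 11 = -11 + M + g)
(-1*(-317452) - 191487)*(14312 + F(-17, -156)) = (-1*(-317452) - 191487)*(14312 + (-11 - 156 - 17)) = (317452 - 191487)*(14312 - 184) = 125965*14128 = 1779633520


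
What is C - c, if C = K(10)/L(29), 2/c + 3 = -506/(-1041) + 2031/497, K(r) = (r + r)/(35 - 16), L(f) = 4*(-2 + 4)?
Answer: -17626271/15458818 ≈ -1.1402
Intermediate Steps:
L(f) = 8 (L(f) = 4*2 = 8)
K(r) = 2*r/19 (K(r) = (2*r)/19 = (2*r)*(1/19) = 2*r/19)
c = 517377/406811 (c = 2/(-3 + (-506/(-1041) + 2031/497)) = 2/(-3 + (-506*(-1/1041) + 2031*(1/497))) = 2/(-3 + (506/1041 + 2031/497)) = 2/(-3 + 2365753/517377) = 2/(813622/517377) = 2*(517377/813622) = 517377/406811 ≈ 1.2718)
C = 5/38 (C = ((2/19)*10)/8 = (20/19)*(⅛) = 5/38 ≈ 0.13158)
C - c = 5/38 - 1*517377/406811 = 5/38 - 517377/406811 = -17626271/15458818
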